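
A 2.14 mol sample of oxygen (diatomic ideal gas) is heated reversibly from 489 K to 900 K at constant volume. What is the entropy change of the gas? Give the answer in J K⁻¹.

ΔS = 27.1 J/K

At constant volume, ΔS = nC_V ln(T₂/T₁) with C_V = 5R/2 = 20.79 J mol⁻¹ K⁻¹.
ΔS = 2.14 × 20.79 × ln(900/489) = 27.1 J/K.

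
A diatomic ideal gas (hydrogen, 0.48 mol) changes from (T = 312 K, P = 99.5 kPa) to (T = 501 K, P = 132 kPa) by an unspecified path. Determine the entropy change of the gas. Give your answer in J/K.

ΔS = 5.49 J/K

ΔS = nC_p ln(T₂/T₁) − nR ln(P₂/P₁), with C_p = 7R/2 = 29.1 J mol⁻¹ K⁻¹ for a diatomic ideal gas.
ΔS = 0.48 × [29.1 × ln(501/312) − 8.314 × ln(132/99.5)] = 5.49 J/K.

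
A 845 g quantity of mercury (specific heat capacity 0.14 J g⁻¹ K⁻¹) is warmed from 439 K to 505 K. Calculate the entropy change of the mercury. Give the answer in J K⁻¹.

ΔS = ∫dQ_rev/T = m c ln(T₂/T₁) = 845 × 0.14 × ln(505/439) = 16.6 J/K.

ΔS = 16.6 J/K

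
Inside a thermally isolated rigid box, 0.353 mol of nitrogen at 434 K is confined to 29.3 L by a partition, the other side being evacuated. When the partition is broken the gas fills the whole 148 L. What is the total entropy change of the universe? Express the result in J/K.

For an ideal gas in free expansion Q = 0 and W = 0, so T is unchanged.
Entropy is a state function; using a reversible isothermal path, ΔS_gas = nR ln(V₂/V₁) = 0.353 × 8.314 × ln(148/29.3) = 4.75 J/K.
The insulated surroundings exchange no heat, so ΔS_surr = 0 and ΔS_universe = ΔS_gas.

ΔS_universe = 4.75 J/K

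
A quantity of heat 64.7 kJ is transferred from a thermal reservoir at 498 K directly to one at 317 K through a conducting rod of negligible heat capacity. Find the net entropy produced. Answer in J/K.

ΔS_hot = −Q/T_H = −64700/498 = -129.9 J/K and ΔS_cold = +Q/T_C = 64700/317 = 204.1 J/K.
ΔS_total = -129.9 + 204.1 = 74.2 J/K, positive as the second law requires.

ΔS_total = 74.2 J/K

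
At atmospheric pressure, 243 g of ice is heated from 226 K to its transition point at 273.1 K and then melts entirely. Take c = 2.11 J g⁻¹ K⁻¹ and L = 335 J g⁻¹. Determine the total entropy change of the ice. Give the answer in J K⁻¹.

Warming step: ΔS₁ = m c ln(T_tr/T_i) = 243 × 2.11 × ln(273.1/226) = 97.06 J/K.
Phase change: ΔS₂ = +mL/T_tr = 243 × 335 / 273.1 = 298.1 J/K.
ΔS_total = (97.06) + (298.1) = 395 J/K.

ΔS = 395 J/K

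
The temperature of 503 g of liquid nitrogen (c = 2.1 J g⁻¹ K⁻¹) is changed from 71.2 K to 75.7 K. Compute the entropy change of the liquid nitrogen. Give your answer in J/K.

ΔS = ∫dQ_rev/T = m c ln(T₂/T₁) = 503 × 2.1 × ln(75.7/71.2) = 64.7 J/K.

ΔS = 64.7 J/K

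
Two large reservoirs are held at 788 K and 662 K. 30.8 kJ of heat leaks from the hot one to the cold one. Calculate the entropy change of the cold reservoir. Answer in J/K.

ΔS_cold = 46.5 J/K

The cold reservoir gains heat Q, so ΔS_cold = +Q/T_C = 30800/662 = 46.5 J/K.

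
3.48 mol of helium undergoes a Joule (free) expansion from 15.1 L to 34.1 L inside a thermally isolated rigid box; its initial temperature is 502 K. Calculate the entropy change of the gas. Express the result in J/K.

No heat is exchanged and no work is done, so the ideal-gas temperature stays constant.
Entropy is a state function; using a reversible isothermal path, ΔS_gas = nR ln(V₂/V₁) = 3.48 × 8.314 × ln(34.1/15.1) = 23.6 J/K.

ΔS_gas = 23.6 J/K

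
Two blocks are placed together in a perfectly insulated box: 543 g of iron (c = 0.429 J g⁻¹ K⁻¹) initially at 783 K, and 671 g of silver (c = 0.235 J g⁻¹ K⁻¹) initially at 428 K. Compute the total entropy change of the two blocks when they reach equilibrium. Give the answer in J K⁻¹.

Energy balance: T_f = (m₁c₁T₁ + m₂c₂T₂)/(m₁c₁ + m₂c₂) = 639.7 K.
ΔS₁ = m₁c₁ ln(T_f/T₁) = 232.947 × ln(639.7/783) = -47.09 J/K.
ΔS₂ = m₂c₂ ln(T_f/T₂) = 157.685 × ln(639.7/428) = 63.37 J/K.
ΔS_total = -47.09 + 63.37 = 16.3 J/K.

ΔS_total = 16.3 J/K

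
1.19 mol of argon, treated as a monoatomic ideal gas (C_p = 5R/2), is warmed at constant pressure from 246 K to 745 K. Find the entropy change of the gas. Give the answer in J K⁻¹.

At constant pressure, ΔS = nC_p ln(T₂/T₁) with C_p = 5R/2 = 20.79 J mol⁻¹ K⁻¹.
ΔS = 1.19 × 20.79 × ln(745/246) = 27.4 J/K.

ΔS = 27.4 J/K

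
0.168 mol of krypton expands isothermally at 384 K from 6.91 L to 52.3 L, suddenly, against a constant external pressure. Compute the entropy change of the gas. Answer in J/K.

ΔS_gas = 2.83 J/K

Entropy is a state function, so ΔS_gas depends only on the end states.
For an isothermal ideal gas ΔS_gas = nR ln(V₂/V₁) = 0.168 × 8.314 × ln(52.3/6.91) = 2.83 J/K.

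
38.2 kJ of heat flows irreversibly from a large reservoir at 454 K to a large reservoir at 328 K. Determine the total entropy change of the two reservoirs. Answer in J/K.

ΔS_total = 32.3 J/K

ΔS_hot = −Q/T_H = −38200/454 = -84.141 J/K and ΔS_cold = +Q/T_C = 38200/328 = 116.46 J/K.
ΔS_total = -84.141 + 116.46 = 32.3 J/K, positive as the second law requires.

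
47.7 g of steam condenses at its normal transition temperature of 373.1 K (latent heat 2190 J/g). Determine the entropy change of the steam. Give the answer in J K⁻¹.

ΔS = -280 J/K

Heat released by the substance: Q = −mL = −47.7 × 2190 = −104463 J.
At constant T, ΔS = Q_rev/T = −104463 / 373.1 = -280 J/K.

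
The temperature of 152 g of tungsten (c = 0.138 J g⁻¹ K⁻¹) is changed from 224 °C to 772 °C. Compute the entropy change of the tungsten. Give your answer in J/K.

ΔS = 15.6 J/K

In kelvin: T₁ = 497.15 K, T₂ = 1045.15 K. ΔS = ∫dQ_rev/T = m c ln(T₂/T₁) = 152 × 0.138 × ln(1045.15/497.15) = 15.6 J/K.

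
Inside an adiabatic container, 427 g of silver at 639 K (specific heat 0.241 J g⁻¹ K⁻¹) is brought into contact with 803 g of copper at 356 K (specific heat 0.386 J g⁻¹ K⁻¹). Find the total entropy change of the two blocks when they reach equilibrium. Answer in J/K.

Energy balance: T_f = (m₁c₁T₁ + m₂c₂T₂)/(m₁c₁ + m₂c₂) = 426.54 K.
ΔS₁ = m₁c₁ ln(T_f/T₁) = 102.907 × ln(426.54/639) = -41.6 J/K.
ΔS₂ = m₂c₂ ln(T_f/T₂) = 309.958 × ln(426.54/356) = 56.03 J/K.
ΔS_total = -41.6 + 56.03 = 14.4 J/K.

ΔS_total = 14.4 J/K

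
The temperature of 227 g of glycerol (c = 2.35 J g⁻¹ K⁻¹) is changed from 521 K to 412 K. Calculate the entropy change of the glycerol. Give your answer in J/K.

ΔS = -125 J/K

ΔS = ∫dQ_rev/T = m c ln(T₂/T₁) = 227 × 2.35 × ln(412/521) = -125 J/K.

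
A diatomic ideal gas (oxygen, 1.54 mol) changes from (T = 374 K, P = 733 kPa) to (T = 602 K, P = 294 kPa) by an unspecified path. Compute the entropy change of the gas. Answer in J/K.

ΔS = nC_p ln(T₂/T₁) − nR ln(P₂/P₁), with C_p = 7R/2 = 29.1 J mol⁻¹ K⁻¹ for a diatomic ideal gas.
ΔS = 1.54 × [29.1 × ln(602/374) − 8.314 × ln(294/733)] = 33 J/K.

ΔS = 33 J/K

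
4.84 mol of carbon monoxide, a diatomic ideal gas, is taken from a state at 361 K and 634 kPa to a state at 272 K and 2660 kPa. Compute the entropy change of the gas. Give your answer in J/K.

ΔS = nC_p ln(T₂/T₁) − nR ln(P₂/P₁), with C_p = 7R/2 = 29.1 J mol⁻¹ K⁻¹ for a diatomic ideal gas.
ΔS = 4.84 × [29.1 × ln(272/361) − 8.314 × ln(2660/634)] = -97.6 J/K.

ΔS = -97.6 J/K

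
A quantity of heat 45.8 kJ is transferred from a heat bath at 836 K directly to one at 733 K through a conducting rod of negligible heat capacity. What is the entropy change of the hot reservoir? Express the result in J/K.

ΔS_hot = -54.8 J/K

The hot reservoir loses heat Q, so ΔS_hot = −Q/T_H = −45800/836 = -54.8 J/K.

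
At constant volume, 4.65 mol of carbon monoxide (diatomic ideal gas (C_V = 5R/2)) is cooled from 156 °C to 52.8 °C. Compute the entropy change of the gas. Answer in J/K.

In kelvin: T₁ = 429.15 K, T₂ = 325.95 K. At constant volume, ΔS = nC_V ln(T₂/T₁) with C_V = 5R/2 = 20.79 J mol⁻¹ K⁻¹.
ΔS = 4.65 × 20.79 × ln(325.95/429.15) = -26.6 J/K.

ΔS = -26.6 J/K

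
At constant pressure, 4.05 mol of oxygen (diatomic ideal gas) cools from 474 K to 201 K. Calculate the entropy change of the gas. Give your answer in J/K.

At constant pressure, ΔS = nC_p ln(T₂/T₁) with C_p = 7R/2 = 29.1 J mol⁻¹ K⁻¹.
ΔS = 4.05 × 29.1 × ln(201/474) = -101 J/K.

ΔS = -101 J/K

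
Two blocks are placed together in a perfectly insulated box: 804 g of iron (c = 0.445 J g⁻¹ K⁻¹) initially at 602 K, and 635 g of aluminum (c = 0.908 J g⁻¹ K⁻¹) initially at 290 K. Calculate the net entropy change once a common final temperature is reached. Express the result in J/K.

Energy balance: T_f = (m₁c₁T₁ + m₂c₂T₂)/(m₁c₁ + m₂c₂) = 409.47 K.
ΔS₁ = m₁c₁ ln(T_f/T₁) = 357.78 × ln(409.47/602) = -137.9 J/K.
ΔS₂ = m₂c₂ ln(T_f/T₂) = 576.58 × ln(409.47/290) = 198.9 J/K.
ΔS_total = -137.9 + 198.9 = 61 J/K.

ΔS_total = 61 J/K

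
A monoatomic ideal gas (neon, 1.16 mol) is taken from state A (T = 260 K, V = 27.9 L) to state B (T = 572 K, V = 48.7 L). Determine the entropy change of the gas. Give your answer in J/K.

ΔS = 16.8 J/K

Entropy is a state function: ΔS = nC_V ln(T₂/T₁) + nR ln(V₂/V₁), with C_V = 3R/2 = 12.47 J mol⁻¹ K⁻¹ for a monoatomic ideal gas.
ΔS = 1.16 × [12.47 × ln(572/260) + 8.314 × ln(48.7/27.9)] = 16.8 J/K.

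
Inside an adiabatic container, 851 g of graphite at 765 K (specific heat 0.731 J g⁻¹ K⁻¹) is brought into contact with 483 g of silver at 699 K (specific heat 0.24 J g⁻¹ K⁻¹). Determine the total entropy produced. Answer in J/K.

Energy balance: T_f = (m₁c₁T₁ + m₂c₂T₂)/(m₁c₁ + m₂c₂) = 754.63 K.
ΔS₁ = m₁c₁ ln(T_f/T₁) = 622.081 × ln(754.63/765) = -8.4877 J/K.
ΔS₂ = m₂c₂ ln(T_f/T₂) = 115.92 × ln(754.63/699) = 8.8773 J/K.
ΔS_total = -8.4877 + 8.8773 = 0.39 J/K.

ΔS_total = 0.39 J/K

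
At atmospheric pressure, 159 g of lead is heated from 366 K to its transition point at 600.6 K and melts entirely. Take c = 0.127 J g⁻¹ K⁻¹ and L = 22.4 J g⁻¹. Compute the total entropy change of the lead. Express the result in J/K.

ΔS = 15.9 J/K

Warming step: ΔS₁ = m c ln(T_tr/T_i) = 159 × 0.127 × ln(600.6/366) = 10 J/K.
Phase change: ΔS₂ = +mL/T_tr = 159 × 22.4 / 600.6 = 5.93 J/K.
ΔS_total = (10) + (5.93) = 15.9 J/K.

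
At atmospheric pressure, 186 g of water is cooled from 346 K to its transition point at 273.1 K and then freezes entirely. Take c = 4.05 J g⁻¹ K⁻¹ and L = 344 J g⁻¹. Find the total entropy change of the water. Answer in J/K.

Cooling step: ΔS₁ = m c ln(T_tr/T_i) = 186 × 4.05 × ln(273.1/346) = -178.23 J/K.
Phase change: ΔS₂ = −mL/T_tr = −186 × 344 / 273.1 = -234.29 J/K.
ΔS_total = (-178.23) + (-234.29) = -413 J/K.

ΔS = -413 J/K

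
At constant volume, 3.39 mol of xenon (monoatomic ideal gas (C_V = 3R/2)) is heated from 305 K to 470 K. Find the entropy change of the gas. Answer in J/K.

At constant volume, ΔS = nC_V ln(T₂/T₁) with C_V = 3R/2 = 12.47 J mol⁻¹ K⁻¹.
ΔS = 3.39 × 12.47 × ln(470/305) = 18.3 J/K.

ΔS = 18.3 J/K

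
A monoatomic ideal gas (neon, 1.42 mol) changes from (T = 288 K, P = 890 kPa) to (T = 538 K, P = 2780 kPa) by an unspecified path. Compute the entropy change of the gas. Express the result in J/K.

ΔS = nC_p ln(T₂/T₁) − nR ln(P₂/P₁), with C_p = 5R/2 = 20.79 J mol⁻¹ K⁻¹ for a monoatomic ideal gas.
ΔS = 1.42 × [20.79 × ln(538/288) − 8.314 × ln(2780/890)] = 5 J/K.

ΔS = 5 J/K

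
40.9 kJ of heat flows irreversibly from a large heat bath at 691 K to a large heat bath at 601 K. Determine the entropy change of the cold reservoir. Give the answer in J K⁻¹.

The cold reservoir gains heat Q, so ΔS_cold = +Q/T_C = 40900/601 = 68.1 J/K.

ΔS_cold = 68.1 J/K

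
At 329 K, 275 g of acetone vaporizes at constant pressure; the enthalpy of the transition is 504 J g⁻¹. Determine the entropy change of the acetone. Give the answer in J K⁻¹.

ΔS = 421 J/K

Heat absorbed by the substance: Q = mL = 275 × 504 = 138600 J.
At constant T, ΔS = Q_rev/T = 138600 / 329 = 421 J/K.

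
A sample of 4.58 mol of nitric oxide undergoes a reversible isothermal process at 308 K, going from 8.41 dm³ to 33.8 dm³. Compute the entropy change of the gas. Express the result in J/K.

ΔS_gas = 53 J/K

For an isothermal ideal gas ΔS_gas = nR ln(V₂/V₁) = 4.58 × 8.314 × ln(33.8/8.41) = 53 J/K.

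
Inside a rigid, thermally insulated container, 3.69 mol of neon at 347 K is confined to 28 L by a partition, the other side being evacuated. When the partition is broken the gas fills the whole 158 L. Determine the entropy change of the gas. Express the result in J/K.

ΔS_gas = 53.1 J/K

For an ideal gas in free expansion Q = 0 and W = 0, so T is unchanged.
Entropy is a state function; using a reversible isothermal path, ΔS_gas = nR ln(V₂/V₁) = 3.69 × 8.314 × ln(158/28) = 53.1 J/K.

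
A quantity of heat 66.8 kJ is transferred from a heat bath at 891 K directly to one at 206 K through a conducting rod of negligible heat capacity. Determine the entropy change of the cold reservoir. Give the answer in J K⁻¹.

The cold reservoir gains heat Q, so ΔS_cold = +Q/T_C = 66800/206 = 324 J/K.

ΔS_cold = 324 J/K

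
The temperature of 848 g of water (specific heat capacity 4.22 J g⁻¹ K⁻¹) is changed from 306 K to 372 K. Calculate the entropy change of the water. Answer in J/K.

ΔS = ∫dQ_rev/T = m c ln(T₂/T₁) = 848 × 4.22 × ln(372/306) = 699 J/K.

ΔS = 699 J/K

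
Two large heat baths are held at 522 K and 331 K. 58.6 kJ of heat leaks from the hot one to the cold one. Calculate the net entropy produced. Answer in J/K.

ΔS_total = 64.8 J/K

ΔS_hot = −Q/T_H = −58600/522 = -112.26 J/K and ΔS_cold = +Q/T_C = 58600/331 = 177.04 J/K.
ΔS_total = -112.26 + 177.04 = 64.8 J/K, positive as the second law requires.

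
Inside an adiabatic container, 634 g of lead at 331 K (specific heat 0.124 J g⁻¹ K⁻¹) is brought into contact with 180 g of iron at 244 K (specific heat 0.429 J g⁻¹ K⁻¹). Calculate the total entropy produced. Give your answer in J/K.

ΔS_total = 1.8 J/K

Energy balance: T_f = (m₁c₁T₁ + m₂c₂T₂)/(m₁c₁ + m₂c₂) = 287.89 K.
ΔS₁ = m₁c₁ ln(T_f/T₁) = 78.616 × ln(287.89/331) = -10.97 J/K.
ΔS₂ = m₂c₂ ln(T_f/T₂) = 77.22 × ln(287.89/244) = 12.77 J/K.
ΔS_total = -10.97 + 12.77 = 1.8 J/K.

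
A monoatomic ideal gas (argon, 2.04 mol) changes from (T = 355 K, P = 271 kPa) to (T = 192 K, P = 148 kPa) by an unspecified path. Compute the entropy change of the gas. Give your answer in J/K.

ΔS = nC_p ln(T₂/T₁) − nR ln(P₂/P₁), with C_p = 5R/2 = 20.79 J mol⁻¹ K⁻¹ for a monoatomic ideal gas.
ΔS = 2.04 × [20.79 × ln(192/355) − 8.314 × ln(148/271)] = -15.8 J/K.

ΔS = -15.8 J/K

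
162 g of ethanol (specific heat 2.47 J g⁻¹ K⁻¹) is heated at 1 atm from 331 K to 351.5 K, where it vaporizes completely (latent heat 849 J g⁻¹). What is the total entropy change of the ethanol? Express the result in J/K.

Warming step: ΔS₁ = m c ln(T_tr/T_i) = 162 × 2.47 × ln(351.5/331) = 24.04 J/K.
Phase change: ΔS₂ = +mL/T_tr = 162 × 849 / 351.5 = 391.3 J/K.
ΔS_total = (24.04) + (391.3) = 415 J/K.

ΔS = 415 J/K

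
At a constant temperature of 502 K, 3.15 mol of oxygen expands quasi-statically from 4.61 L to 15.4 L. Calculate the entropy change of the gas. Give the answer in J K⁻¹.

For an isothermal ideal gas ΔS_gas = nR ln(V₂/V₁) = 3.15 × 8.314 × ln(15.4/4.61) = 31.6 J/K.

ΔS_gas = 31.6 J/K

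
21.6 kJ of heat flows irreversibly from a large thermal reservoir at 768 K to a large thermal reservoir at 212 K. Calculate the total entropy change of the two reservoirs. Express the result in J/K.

ΔS_total = 73.8 J/K

ΔS_hot = −Q/T_H = −21600/768 = -28.12 J/K and ΔS_cold = +Q/T_C = 21600/212 = 101.9 J/K.
ΔS_total = -28.12 + 101.9 = 73.8 J/K, positive as the second law requires.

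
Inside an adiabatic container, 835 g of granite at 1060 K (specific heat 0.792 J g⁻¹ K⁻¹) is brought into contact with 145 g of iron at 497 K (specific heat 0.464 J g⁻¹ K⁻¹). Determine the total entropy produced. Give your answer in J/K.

Energy balance: T_f = (m₁c₁T₁ + m₂c₂T₂)/(m₁c₁ + m₂c₂) = 1008 K.
ΔS₁ = m₁c₁ ln(T_f/T₁) = 661.32 × ln(1008/1060) = -33.26 J/K.
ΔS₂ = m₂c₂ ln(T_f/T₂) = 67.28 × ln(1008/497) = 47.58 J/K.
ΔS_total = -33.26 + 47.58 = 14.3 J/K.

ΔS_total = 14.3 J/K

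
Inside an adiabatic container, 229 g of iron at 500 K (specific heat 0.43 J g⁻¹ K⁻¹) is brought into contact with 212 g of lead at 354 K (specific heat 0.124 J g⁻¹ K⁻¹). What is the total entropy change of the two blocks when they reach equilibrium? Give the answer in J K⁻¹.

ΔS_total = 1.16 J/K

Energy balance: T_f = (m₁c₁T₁ + m₂c₂T₂)/(m₁c₁ + m₂c₂) = 469.24 K.
ΔS₁ = m₁c₁ ln(T_f/T₁) = 98.47 × ln(469.24/500) = -6.253 J/K.
ΔS₂ = m₂c₂ ln(T_f/T₂) = 26.288 × ln(469.24/354) = 7.408 J/K.
ΔS_total = -6.253 + 7.408 = 1.16 J/K.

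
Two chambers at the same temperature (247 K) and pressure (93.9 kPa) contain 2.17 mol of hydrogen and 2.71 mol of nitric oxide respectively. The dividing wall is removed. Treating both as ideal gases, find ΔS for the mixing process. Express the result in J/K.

Mole fractions: x_A = 2.17/4.88 = 0.445, x_B = 0.555.
ΔS_mix = −R(n_A ln x_A + n_B ln x_B) = −8.314 × (2.17 ln 0.445 + 2.71 ln 0.555) = 27.9 J/K.

ΔS_mix = 27.9 J/K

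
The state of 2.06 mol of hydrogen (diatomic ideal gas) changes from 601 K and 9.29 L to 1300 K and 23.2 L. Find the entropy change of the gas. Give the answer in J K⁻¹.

ΔS = 48.7 J/K

Entropy is a state function: ΔS = nC_V ln(T₂/T₁) + nR ln(V₂/V₁), with C_V = 5R/2 = 20.79 J mol⁻¹ K⁻¹ for a diatomic ideal gas.
ΔS = 2.06 × [20.79 × ln(1300/601) + 8.314 × ln(23.2/9.29)] = 48.7 J/K.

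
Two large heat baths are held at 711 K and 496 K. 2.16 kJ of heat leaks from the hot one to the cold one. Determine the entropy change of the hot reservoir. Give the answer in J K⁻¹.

The hot reservoir loses heat Q, so ΔS_hot = −Q/T_H = −2160/711 = -3.04 J/K.

ΔS_hot = -3.04 J/K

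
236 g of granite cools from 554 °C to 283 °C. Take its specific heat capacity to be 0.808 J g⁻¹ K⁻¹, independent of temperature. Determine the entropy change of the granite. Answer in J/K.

In kelvin: T₁ = 827.15 K, T₂ = 556.15 K. ΔS = ∫dQ_rev/T = m c ln(T₂/T₁) = 236 × 0.808 × ln(556.15/827.15) = -75.7 J/K.

ΔS = -75.7 J/K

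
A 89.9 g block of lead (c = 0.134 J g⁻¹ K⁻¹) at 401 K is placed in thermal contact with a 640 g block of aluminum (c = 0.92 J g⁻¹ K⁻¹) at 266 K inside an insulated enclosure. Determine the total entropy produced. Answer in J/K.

Energy balance: T_f = (m₁c₁T₁ + m₂c₂T₂)/(m₁c₁ + m₂c₂) = 268.71 K.
ΔS₁ = m₁c₁ ln(T_f/T₁) = 12.0466 × ln(268.71/401) = -4.823 J/K.
ΔS₂ = m₂c₂ ln(T_f/T₂) = 588.8 × ln(268.71/266) = 5.961 J/K.
ΔS_total = -4.823 + 5.961 = 1.14 J/K.

ΔS_total = 1.14 J/K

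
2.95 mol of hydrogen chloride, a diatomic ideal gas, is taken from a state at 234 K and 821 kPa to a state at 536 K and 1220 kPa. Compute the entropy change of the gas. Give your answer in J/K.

ΔS = 61.4 J/K

ΔS = nC_p ln(T₂/T₁) − nR ln(P₂/P₁), with C_p = 7R/2 = 29.1 J mol⁻¹ K⁻¹ for a diatomic ideal gas.
ΔS = 2.95 × [29.1 × ln(536/234) − 8.314 × ln(1220/821)] = 61.4 J/K.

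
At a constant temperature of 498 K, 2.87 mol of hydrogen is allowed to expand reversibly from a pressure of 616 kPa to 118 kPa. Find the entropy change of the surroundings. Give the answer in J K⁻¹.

ΔS_surr = -39.4 J/K

For an isothermal ideal gas ΔS_gas = nR ln(P₁/P₂) = 2.87 × 8.314 × ln(616/118) = 39.4 J/K.
The process is reversible, so ΔS_surr = −ΔS_gas = -39.4 J/K and ΔS_universe = 0.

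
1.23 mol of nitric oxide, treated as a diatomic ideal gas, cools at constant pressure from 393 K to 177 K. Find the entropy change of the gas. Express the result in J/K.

ΔS = -28.5 J/K

At constant pressure, ΔS = nC_p ln(T₂/T₁) with C_p = 7R/2 = 29.1 J mol⁻¹ K⁻¹.
ΔS = 1.23 × 29.1 × ln(177/393) = -28.5 J/K.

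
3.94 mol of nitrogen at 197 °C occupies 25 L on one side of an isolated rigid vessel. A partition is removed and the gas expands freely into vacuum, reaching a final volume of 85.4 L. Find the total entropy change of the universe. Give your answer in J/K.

No heat is exchanged and no work is done, so the ideal-gas temperature stays constant.
Entropy is a state function; using a reversible isothermal path, ΔS_gas = nR ln(V₂/V₁) = 3.94 × 8.314 × ln(85.4/25) = 40.2 J/K.
The insulated surroundings exchange no heat, so ΔS_surr = 0 and ΔS_universe = ΔS_gas.

ΔS_universe = 40.2 J/K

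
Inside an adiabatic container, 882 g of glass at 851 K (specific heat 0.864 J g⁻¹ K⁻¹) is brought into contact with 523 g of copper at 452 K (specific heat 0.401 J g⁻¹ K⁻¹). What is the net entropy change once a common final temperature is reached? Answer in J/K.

Energy balance: T_f = (m₁c₁T₁ + m₂c₂T₂)/(m₁c₁ + m₂c₂) = 764.89 K.
ΔS₁ = m₁c₁ ln(T_f/T₁) = 762.048 × ln(764.89/851) = -81.3 J/K.
ΔS₂ = m₂c₂ ln(T_f/T₂) = 209.723 × ln(764.89/452) = 110.3 J/K.
ΔS_total = -81.3 + 110.3 = 29 J/K.

ΔS_total = 29 J/K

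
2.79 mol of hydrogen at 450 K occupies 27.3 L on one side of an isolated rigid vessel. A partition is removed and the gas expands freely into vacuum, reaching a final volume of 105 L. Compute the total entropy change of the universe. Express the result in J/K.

ΔS_universe = 31.2 J/K

No heat is exchanged and no work is done, so the ideal-gas temperature stays constant.
Entropy is a state function; using a reversible isothermal path, ΔS_gas = nR ln(V₂/V₁) = 2.79 × 8.314 × ln(105/27.3) = 31.2 J/K.
The insulated surroundings exchange no heat, so ΔS_surr = 0 and ΔS_universe = ΔS_gas.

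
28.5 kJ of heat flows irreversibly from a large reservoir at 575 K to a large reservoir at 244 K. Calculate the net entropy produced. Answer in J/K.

ΔS_total = 67.2 J/K

ΔS_hot = −Q/T_H = −28500/575 = -49.57 J/K and ΔS_cold = +Q/T_C = 28500/244 = 116.8 J/K.
ΔS_total = -49.57 + 116.8 = 67.2 J/K, positive as the second law requires.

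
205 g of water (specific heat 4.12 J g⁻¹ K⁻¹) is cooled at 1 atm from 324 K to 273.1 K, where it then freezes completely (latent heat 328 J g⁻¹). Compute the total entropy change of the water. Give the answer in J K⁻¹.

Cooling step: ΔS₁ = m c ln(T_tr/T_i) = 205 × 4.12 × ln(273.1/324) = -144.35 J/K.
Phase change: ΔS₂ = −mL/T_tr = −205 × 328 / 273.1 = -246.21 J/K.
ΔS_total = (-144.35) + (-246.21) = -391 J/K.

ΔS = -391 J/K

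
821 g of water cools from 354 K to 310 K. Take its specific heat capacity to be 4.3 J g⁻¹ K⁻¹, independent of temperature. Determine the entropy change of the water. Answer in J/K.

ΔS = -469 J/K

ΔS = ∫dQ_rev/T = m c ln(T₂/T₁) = 821 × 4.3 × ln(310/354) = -469 J/K.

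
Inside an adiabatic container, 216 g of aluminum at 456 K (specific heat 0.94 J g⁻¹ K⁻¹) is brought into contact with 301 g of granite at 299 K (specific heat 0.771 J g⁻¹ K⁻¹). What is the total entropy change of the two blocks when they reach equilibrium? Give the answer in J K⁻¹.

Energy balance: T_f = (m₁c₁T₁ + m₂c₂T₂)/(m₁c₁ + m₂c₂) = 372.26 K.
ΔS₁ = m₁c₁ ln(T_f/T₁) = 203.04 × ln(372.26/456) = -41.2 J/K.
ΔS₂ = m₂c₂ ln(T_f/T₂) = 232.071 × ln(372.26/299) = 50.86 J/K.
ΔS_total = -41.2 + 50.86 = 9.66 J/K.

ΔS_total = 9.66 J/K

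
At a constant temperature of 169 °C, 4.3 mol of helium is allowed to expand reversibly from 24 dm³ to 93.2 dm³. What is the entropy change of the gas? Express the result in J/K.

For an isothermal ideal gas ΔS_gas = nR ln(V₂/V₁) = 4.3 × 8.314 × ln(93.2/24) = 48.5 J/K.

ΔS_gas = 48.5 J/K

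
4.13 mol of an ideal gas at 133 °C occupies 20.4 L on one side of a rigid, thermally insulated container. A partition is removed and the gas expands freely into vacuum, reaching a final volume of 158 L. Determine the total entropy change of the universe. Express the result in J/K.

ΔS_universe = 70.3 J/K

For an ideal gas in free expansion Q = 0 and W = 0, so T is unchanged.
Entropy is a state function; using a reversible isothermal path, ΔS_gas = nR ln(V₂/V₁) = 4.13 × 8.314 × ln(158/20.4) = 70.3 J/K.
The insulated surroundings exchange no heat, so ΔS_surr = 0 and ΔS_universe = ΔS_gas.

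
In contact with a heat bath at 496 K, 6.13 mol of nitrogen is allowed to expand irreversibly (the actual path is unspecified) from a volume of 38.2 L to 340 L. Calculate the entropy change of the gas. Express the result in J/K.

ΔS_gas = 111 J/K

Entropy is a state function, so ΔS_gas depends only on the end states.
For an isothermal ideal gas ΔS_gas = nR ln(V₂/V₁) = 6.13 × 8.314 × ln(340/38.2) = 111 J/K.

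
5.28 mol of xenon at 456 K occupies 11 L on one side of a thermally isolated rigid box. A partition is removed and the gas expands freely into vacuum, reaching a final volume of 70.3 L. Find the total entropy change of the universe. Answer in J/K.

ΔS_universe = 81.4 J/K

For an ideal gas in free expansion Q = 0 and W = 0, so T is unchanged.
Entropy is a state function; using a reversible isothermal path, ΔS_gas = nR ln(V₂/V₁) = 5.28 × 8.314 × ln(70.3/11) = 81.4 J/K.
The insulated surroundings exchange no heat, so ΔS_surr = 0 and ΔS_universe = ΔS_gas.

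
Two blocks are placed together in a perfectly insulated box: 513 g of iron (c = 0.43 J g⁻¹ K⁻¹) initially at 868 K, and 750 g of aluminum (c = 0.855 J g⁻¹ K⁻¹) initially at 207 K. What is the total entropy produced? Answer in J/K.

Energy balance: T_f = (m₁c₁T₁ + m₂c₂T₂)/(m₁c₁ + m₂c₂) = 376.18 K.
ΔS₁ = m₁c₁ ln(T_f/T₁) = 220.59 × ln(376.18/868) = -184.4 J/K.
ΔS₂ = m₂c₂ ln(T_f/T₂) = 641.25 × ln(376.18/207) = 383.1 J/K.
ΔS_total = -184.4 + 383.1 = 199 J/K.

ΔS_total = 199 J/K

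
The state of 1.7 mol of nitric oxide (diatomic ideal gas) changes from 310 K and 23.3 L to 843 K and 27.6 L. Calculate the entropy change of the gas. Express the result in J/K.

Entropy is a state function: ΔS = nC_V ln(T₂/T₁) + nR ln(V₂/V₁), with C_V = 5R/2 = 20.79 J mol⁻¹ K⁻¹ for a diatomic ideal gas.
ΔS = 1.7 × [20.79 × ln(843/310) + 8.314 × ln(27.6/23.3)] = 37.7 J/K.

ΔS = 37.7 J/K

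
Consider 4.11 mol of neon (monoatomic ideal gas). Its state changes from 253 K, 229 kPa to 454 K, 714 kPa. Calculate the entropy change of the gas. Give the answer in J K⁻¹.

ΔS = 11.1 J/K

ΔS = nC_p ln(T₂/T₁) − nR ln(P₂/P₁), with C_p = 5R/2 = 20.79 J mol⁻¹ K⁻¹ for a monoatomic ideal gas.
ΔS = 4.11 × [20.79 × ln(454/253) − 8.314 × ln(714/229)] = 11.1 J/K.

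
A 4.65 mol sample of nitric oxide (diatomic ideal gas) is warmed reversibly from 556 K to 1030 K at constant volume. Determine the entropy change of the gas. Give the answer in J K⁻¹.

At constant volume, ΔS = nC_V ln(T₂/T₁) with C_V = 5R/2 = 20.79 J mol⁻¹ K⁻¹.
ΔS = 4.65 × 20.79 × ln(1030/556) = 59.6 J/K.

ΔS = 59.6 J/K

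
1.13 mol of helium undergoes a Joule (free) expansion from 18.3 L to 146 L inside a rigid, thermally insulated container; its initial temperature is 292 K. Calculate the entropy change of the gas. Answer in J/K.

No heat is exchanged and no work is done, so the ideal-gas temperature stays constant.
Entropy is a state function; using a reversible isothermal path, ΔS_gas = nR ln(V₂/V₁) = 1.13 × 8.314 × ln(146/18.3) = 19.5 J/K.

ΔS_gas = 19.5 J/K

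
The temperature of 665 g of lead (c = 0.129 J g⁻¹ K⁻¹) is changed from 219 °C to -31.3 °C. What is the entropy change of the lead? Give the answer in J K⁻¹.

ΔS = -60.9 J/K

In kelvin: T₁ = 492.15 K, T₂ = 241.85 K. ΔS = ∫dQ_rev/T = m c ln(T₂/T₁) = 665 × 0.129 × ln(241.85/492.15) = -60.9 J/K.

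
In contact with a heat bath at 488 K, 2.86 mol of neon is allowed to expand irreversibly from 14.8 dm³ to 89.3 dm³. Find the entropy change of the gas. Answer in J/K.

ΔS_gas = 42.7 J/K

Entropy is a state function, so ΔS_gas depends only on the end states.
For an isothermal ideal gas ΔS_gas = nR ln(V₂/V₁) = 2.86 × 8.314 × ln(89.3/14.8) = 42.7 J/K.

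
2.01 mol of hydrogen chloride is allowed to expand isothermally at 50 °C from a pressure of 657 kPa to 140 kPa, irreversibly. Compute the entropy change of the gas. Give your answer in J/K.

Entropy is a state function, so ΔS_gas depends only on the end states.
For an isothermal ideal gas ΔS_gas = nR ln(P₁/P₂) = 2.01 × 8.314 × ln(657/140) = 25.8 J/K.

ΔS_gas = 25.8 J/K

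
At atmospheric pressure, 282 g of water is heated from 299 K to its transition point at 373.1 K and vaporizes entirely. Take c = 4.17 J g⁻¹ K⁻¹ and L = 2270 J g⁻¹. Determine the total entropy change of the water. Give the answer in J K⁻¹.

ΔS = 1980 J/K

Warming step: ΔS₁ = m c ln(T_tr/T_i) = 282 × 4.17 × ln(373.1/299) = 260.4 J/K.
Phase change: ΔS₂ = +mL/T_tr = 282 × 2270 / 373.1 = 1716 J/K.
ΔS_total = (260.4) + (1716) = 1980 J/K.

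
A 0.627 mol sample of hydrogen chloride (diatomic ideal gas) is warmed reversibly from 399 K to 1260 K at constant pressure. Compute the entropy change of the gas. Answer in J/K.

At constant pressure, ΔS = nC_p ln(T₂/T₁) with C_p = 7R/2 = 29.1 J mol⁻¹ K⁻¹.
ΔS = 0.627 × 29.1 × ln(1260/399) = 21 J/K.

ΔS = 21 J/K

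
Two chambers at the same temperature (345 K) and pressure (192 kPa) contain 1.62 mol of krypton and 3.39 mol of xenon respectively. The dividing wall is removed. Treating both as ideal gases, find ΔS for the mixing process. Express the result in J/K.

Mole fractions: x_A = 1.62/5.01 = 0.323, x_B = 0.677.
ΔS_mix = −R(n_A ln x_A + n_B ln x_B) = −8.314 × (1.62 ln 0.323 + 3.39 ln 0.677) = 26.2 J/K.

ΔS_mix = 26.2 J/K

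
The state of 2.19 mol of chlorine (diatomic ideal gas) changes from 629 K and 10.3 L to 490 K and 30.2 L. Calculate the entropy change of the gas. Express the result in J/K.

ΔS = 8.22 J/K

Entropy is a state function: ΔS = nC_V ln(T₂/T₁) + nR ln(V₂/V₁), with C_V = 5R/2 = 20.79 J mol⁻¹ K⁻¹ for a diatomic ideal gas.
ΔS = 2.19 × [20.79 × ln(490/629) + 8.314 × ln(30.2/10.3)] = 8.22 J/K.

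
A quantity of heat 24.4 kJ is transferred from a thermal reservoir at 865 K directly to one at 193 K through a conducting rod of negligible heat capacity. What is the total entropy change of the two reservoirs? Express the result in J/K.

ΔS_hot = −Q/T_H = −24400/865 = -28.21 J/K and ΔS_cold = +Q/T_C = 24400/193 = 126.4 J/K.
ΔS_total = -28.21 + 126.4 = 98.2 J/K, positive as the second law requires.

ΔS_total = 98.2 J/K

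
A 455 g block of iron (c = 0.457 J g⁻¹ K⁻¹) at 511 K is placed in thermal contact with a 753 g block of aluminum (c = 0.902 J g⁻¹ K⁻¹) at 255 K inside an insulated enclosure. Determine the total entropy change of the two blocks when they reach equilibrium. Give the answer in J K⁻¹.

ΔS_total = 42.9 J/K

Energy balance: T_f = (m₁c₁T₁ + m₂c₂T₂)/(m₁c₁ + m₂c₂) = 315 K.
ΔS₁ = m₁c₁ ln(T_f/T₁) = 207.935 × ln(315/511) = -100.6 J/K.
ΔS₂ = m₂c₂ ln(T_f/T₂) = 679.206 × ln(315/255) = 143.5 J/K.
ΔS_total = -100.6 + 143.5 = 42.9 J/K.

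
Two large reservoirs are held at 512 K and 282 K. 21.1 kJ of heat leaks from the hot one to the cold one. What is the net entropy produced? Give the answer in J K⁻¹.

ΔS_hot = −Q/T_H = −21100/512 = -41.21 J/K and ΔS_cold = +Q/T_C = 21100/282 = 74.82 J/K.
ΔS_total = -41.21 + 74.82 = 33.6 J/K, positive as the second law requires.

ΔS_total = 33.6 J/K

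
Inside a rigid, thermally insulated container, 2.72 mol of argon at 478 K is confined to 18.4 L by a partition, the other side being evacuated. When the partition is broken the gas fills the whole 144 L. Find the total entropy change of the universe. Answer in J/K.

For an ideal gas in free expansion Q = 0 and W = 0, so T is unchanged.
Entropy is a state function; using a reversible isothermal path, ΔS_gas = nR ln(V₂/V₁) = 2.72 × 8.314 × ln(144/18.4) = 46.5 J/K.
The insulated surroundings exchange no heat, so ΔS_surr = 0 and ΔS_universe = ΔS_gas.

ΔS_universe = 46.5 J/K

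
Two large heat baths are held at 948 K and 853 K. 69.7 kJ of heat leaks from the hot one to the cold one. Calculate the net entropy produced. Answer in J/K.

ΔS_hot = −Q/T_H = −69700/948 = -73.52 J/K and ΔS_cold = +Q/T_C = 69700/853 = 81.71 J/K.
ΔS_total = -73.52 + 81.71 = 8.19 J/K, positive as the second law requires.

ΔS_total = 8.19 J/K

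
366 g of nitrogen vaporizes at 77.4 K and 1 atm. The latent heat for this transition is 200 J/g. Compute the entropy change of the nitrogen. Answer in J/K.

ΔS = 946 J/K

Heat absorbed by the substance: Q = mL = 366 × 200 = 73200 J.
At constant T, ΔS = Q_rev/T = 73200 / 77.4 = 946 J/K.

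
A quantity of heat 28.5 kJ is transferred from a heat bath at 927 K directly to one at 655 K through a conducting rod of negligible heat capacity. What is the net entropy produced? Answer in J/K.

ΔS_total = 12.8 J/K

ΔS_hot = −Q/T_H = −28500/927 = -30.74 J/K and ΔS_cold = +Q/T_C = 28500/655 = 43.51 J/K.
ΔS_total = -30.74 + 43.51 = 12.8 J/K, positive as the second law requires.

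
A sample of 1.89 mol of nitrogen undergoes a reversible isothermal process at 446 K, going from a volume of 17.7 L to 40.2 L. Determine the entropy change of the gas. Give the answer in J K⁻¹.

For an isothermal ideal gas ΔS_gas = nR ln(V₂/V₁) = 1.89 × 8.314 × ln(40.2/17.7) = 12.9 J/K.

ΔS_gas = 12.9 J/K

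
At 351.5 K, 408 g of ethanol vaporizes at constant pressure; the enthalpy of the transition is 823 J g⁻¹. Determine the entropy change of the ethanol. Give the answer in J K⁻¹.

ΔS = 955 J/K

Heat absorbed by the substance: Q = mL = 408 × 823 = 335784 J.
At constant T, ΔS = Q_rev/T = 335784 / 351.5 = 955 J/K.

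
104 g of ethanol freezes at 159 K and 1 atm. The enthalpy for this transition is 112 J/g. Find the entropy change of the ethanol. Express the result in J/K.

Heat released by the substance: Q = −mL = −104 × 112 = −11648 J.
At constant T, ΔS = Q_rev/T = −11648 / 159 = -73.3 J/K.

ΔS = -73.3 J/K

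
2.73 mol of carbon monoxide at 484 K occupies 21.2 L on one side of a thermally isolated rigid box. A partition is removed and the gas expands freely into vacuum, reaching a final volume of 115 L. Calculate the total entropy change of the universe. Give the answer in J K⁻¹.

ΔS_universe = 38.4 J/K

For an ideal gas in free expansion Q = 0 and W = 0, so T is unchanged.
Entropy is a state function; using a reversible isothermal path, ΔS_gas = nR ln(V₂/V₁) = 2.73 × 8.314 × ln(115/21.2) = 38.4 J/K.
The insulated surroundings exchange no heat, so ΔS_surr = 0 and ΔS_universe = ΔS_gas.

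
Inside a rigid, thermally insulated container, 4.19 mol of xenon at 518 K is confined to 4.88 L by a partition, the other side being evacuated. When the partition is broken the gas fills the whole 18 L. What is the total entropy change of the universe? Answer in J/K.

No heat is exchanged and no work is done, so the ideal-gas temperature stays constant.
Entropy is a state function; using a reversible isothermal path, ΔS_gas = nR ln(V₂/V₁) = 4.19 × 8.314 × ln(18/4.88) = 45.5 J/K.
The insulated surroundings exchange no heat, so ΔS_surr = 0 and ΔS_universe = ΔS_gas.

ΔS_universe = 45.5 J/K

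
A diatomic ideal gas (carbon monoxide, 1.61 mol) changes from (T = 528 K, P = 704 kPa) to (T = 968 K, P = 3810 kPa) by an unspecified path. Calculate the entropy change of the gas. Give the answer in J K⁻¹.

ΔS = nC_p ln(T₂/T₁) − nR ln(P₂/P₁), with C_p = 7R/2 = 29.1 J mol⁻¹ K⁻¹ for a diatomic ideal gas.
ΔS = 1.61 × [29.1 × ln(968/528) − 8.314 × ln(3810/704)] = 5.79 J/K.

ΔS = 5.79 J/K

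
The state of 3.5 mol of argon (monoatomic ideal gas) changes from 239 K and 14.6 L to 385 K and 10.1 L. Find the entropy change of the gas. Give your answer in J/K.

Entropy is a state function: ΔS = nC_V ln(T₂/T₁) + nR ln(V₂/V₁), with C_V = 3R/2 = 12.47 J mol⁻¹ K⁻¹ for a monoatomic ideal gas.
ΔS = 3.5 × [12.47 × ln(385/239) + 8.314 × ln(10.1/14.6)] = 10.1 J/K.

ΔS = 10.1 J/K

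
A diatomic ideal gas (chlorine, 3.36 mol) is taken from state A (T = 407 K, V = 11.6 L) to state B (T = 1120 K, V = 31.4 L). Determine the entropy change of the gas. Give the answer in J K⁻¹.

ΔS = 98.5 J/K

Entropy is a state function: ΔS = nC_V ln(T₂/T₁) + nR ln(V₂/V₁), with C_V = 5R/2 = 20.79 J mol⁻¹ K⁻¹ for a diatomic ideal gas.
ΔS = 3.36 × [20.79 × ln(1120/407) + 8.314 × ln(31.4/11.6)] = 98.5 J/K.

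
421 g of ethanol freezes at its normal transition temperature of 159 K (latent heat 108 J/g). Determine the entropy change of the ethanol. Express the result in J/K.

ΔS = -286 J/K

Heat released by the substance: Q = −mL = −421 × 108 = −45468 J.
At constant T, ΔS = Q_rev/T = −45468 / 159 = -286 J/K.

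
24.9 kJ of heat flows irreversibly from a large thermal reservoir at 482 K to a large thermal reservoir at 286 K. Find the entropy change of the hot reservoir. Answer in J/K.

ΔS_hot = -51.7 J/K

The hot reservoir loses heat Q, so ΔS_hot = −Q/T_H = −24900/482 = -51.7 J/K.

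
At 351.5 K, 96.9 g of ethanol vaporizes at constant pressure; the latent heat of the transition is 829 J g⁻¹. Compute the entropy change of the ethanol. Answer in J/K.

Heat absorbed by the substance: Q = mL = 96.9 × 829 = 80330.1 J.
At constant T, ΔS = Q_rev/T = 80330.1 / 351.5 = 229 J/K.

ΔS = 229 J/K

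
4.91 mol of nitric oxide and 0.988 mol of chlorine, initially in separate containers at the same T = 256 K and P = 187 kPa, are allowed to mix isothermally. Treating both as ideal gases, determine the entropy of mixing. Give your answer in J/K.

Mole fractions: x_A = 4.91/5.9 = 0.832, x_B = 0.168.
ΔS_mix = −R(n_A ln x_A + n_B ln x_B) = −8.314 × (4.91 ln 0.832 + 0.988 ln 0.168) = 22.2 J/K.

ΔS_mix = 22.2 J/K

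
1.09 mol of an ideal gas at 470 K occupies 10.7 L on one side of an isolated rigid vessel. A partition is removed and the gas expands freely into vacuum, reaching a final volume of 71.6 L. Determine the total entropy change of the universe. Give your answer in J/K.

ΔS_universe = 17.2 J/K

No heat is exchanged and no work is done, so the ideal-gas temperature stays constant.
Entropy is a state function; using a reversible isothermal path, ΔS_gas = nR ln(V₂/V₁) = 1.09 × 8.314 × ln(71.6/10.7) = 17.2 J/K.
The insulated surroundings exchange no heat, so ΔS_surr = 0 and ΔS_universe = ΔS_gas.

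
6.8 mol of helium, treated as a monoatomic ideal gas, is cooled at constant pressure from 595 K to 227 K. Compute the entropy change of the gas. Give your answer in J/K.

At constant pressure, ΔS = nC_p ln(T₂/T₁) with C_p = 5R/2 = 20.79 J mol⁻¹ K⁻¹.
ΔS = 6.8 × 20.79 × ln(227/595) = -136 J/K.

ΔS = -136 J/K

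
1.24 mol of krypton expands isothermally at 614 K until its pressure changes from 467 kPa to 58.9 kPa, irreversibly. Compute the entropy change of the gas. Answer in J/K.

Entropy is a state function, so ΔS_gas depends only on the end states.
For an isothermal ideal gas ΔS_gas = nR ln(P₁/P₂) = 1.24 × 8.314 × ln(467/58.9) = 21.3 J/K.

ΔS_gas = 21.3 J/K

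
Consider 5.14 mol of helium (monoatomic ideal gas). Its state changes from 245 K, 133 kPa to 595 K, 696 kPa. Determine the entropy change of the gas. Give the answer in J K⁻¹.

ΔS = 24.1 J/K

ΔS = nC_p ln(T₂/T₁) − nR ln(P₂/P₁), with C_p = 5R/2 = 20.79 J mol⁻¹ K⁻¹ for a monoatomic ideal gas.
ΔS = 5.14 × [20.79 × ln(595/245) − 8.314 × ln(696/133)] = 24.1 J/K.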